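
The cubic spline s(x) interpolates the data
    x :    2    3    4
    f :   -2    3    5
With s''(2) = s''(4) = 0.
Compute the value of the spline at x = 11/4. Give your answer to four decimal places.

1.9961

With σ_i denoting the second derivative at x_i, h_i = 1, 1, and Δ_i = (y_(i+1) − y_i)/h_i = 5, 2:
  1·σ_0 + 4·σ_1 + 1·σ_2 = 6(Δ_1 - Δ_0) = -18
Natural end conditions: σ_0 = σ_2 = 0.
Hence σ_0 = 0, σ_1 = -9/2, σ_2 = 0.
On [2, 3], s(x) = -2 + 23/4·(x - 2) + 0·(x - 2)² - 3/4·(x - 2)³.
With (x - 2) = 3/4: s(11/4) = 511/256.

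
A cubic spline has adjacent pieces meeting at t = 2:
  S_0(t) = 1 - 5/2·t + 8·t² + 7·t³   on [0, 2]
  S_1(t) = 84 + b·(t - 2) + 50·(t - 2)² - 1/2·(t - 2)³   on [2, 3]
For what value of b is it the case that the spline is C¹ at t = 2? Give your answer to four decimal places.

S_0'(t) = -5/2 + 16·t + 21·t², so S_0'(2) = 227/2. On the right, S_1'(2) = b, so b = 227/2.

113.5000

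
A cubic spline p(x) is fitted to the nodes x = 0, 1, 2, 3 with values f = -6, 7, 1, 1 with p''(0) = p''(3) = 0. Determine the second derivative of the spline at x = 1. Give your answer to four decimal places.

Let σ_i = p''(x_i). Step sizes h_i = 1, 1, 1; slopes of the chords Δ_i = (y_(i+1) - y_i)/h_i = 13, -6, 0.
  1·σ_0 + 4·σ_1 + 1·σ_2 = 6(Δ_1 - Δ_0) = -114
  1·σ_1 + 4·σ_2 + 1·σ_3 = 6(Δ_2 - Δ_1) = 36
Natural end conditions: σ_0 = σ_3 = 0.
Solving the tridiagonal system: σ_0 = 0, σ_1 = -164/5, σ_2 = 86/5, σ_3 = 0.

-32.8000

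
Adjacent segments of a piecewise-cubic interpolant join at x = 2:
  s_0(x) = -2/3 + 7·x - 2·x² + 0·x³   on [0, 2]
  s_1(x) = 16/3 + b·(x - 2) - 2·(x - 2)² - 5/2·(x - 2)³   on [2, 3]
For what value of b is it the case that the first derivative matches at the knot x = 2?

s_0'(x) = 7 - 4·x + 0·x², so s_0'(2) = -1. On the right, s_1'(2) = b, so b = -1.

-1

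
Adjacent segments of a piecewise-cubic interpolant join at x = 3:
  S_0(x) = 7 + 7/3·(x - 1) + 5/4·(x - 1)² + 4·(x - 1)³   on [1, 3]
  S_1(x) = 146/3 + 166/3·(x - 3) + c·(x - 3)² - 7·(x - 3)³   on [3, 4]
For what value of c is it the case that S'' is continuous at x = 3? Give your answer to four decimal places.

25.2500

S_0''(x) = 5/2 + 24·(x - 1), so S_0''(3) = 101/2. On the right, S_1''(3) = 2c, so c = 101/4.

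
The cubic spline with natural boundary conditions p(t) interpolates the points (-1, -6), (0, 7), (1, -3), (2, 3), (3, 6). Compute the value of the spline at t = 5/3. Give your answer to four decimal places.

-0.0317

With m_i denoting the second derivative at x_i, h_i = 1, 1, 1, 1, and Δ_i = (y_(i+1) − y_i)/h_i = 13, -10, 6, 3:
  1·m_0 + 4·m_1 + 1·m_2 = 6(Δ_1 - Δ_0) = -138
  1·m_1 + 4·m_2 + 1·m_3 = 6(Δ_2 - Δ_1) = 96
  1·m_2 + 4·m_3 + 1·m_4 = 6(Δ_3 - Δ_2) = -18
Natural end conditions: m_0 = m_4 = 0.
Forward elimination and back-substitution give m_0 = 0, m_1 = -309/7, m_2 = 270/7, m_3 = -99/7, m_4 = 0.
On [1, 2], p(t) = -3 - 9/2·(t - 1) + 135/7·(t - 1)² - 123/14·(t - 1)³.
With (t - 1) = 2/3: p(5/3) = -2/63.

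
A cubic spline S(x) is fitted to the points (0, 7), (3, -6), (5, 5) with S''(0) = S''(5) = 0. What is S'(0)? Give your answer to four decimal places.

-7.2833

With m_i denoting the second derivative at x_i, h_i = 3, 2, and Δ_i = (y_(i+1) − y_i)/h_i = -13/3, 11/2:
  3·m_0 + 10·m_1 + 2·m_2 = 6(Δ_1 - Δ_0) = 59
Natural end conditions: m_0 = m_2 = 0.
Hence m_0 = 0, m_1 = 59/10, m_2 = 0.
On [0, 3], S'(x) = b_0 + 2c_0·x + 3d_0·x² with b_0 = Δ_0 - h_0(2m_0 + m_1)/6 = -437/60, c_0 = m_0/2 = 0, d_0 = (m_1 - m_0)/(6h_0) = 59/180. So S'(0) = -437/60.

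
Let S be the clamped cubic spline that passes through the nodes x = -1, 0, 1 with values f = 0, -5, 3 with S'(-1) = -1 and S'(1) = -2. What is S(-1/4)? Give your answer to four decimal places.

Let M_i = S''(x_i). Step sizes h_i = 1, 1; slopes of the chords Δ_i = (y_(i+1) - y_i)/h_i = -5, 8.
  1·M_0 + 4·M_1 + 1·M_2 = 6(Δ_1 - Δ_0) = 78
Clamped end conditions give two more equations: 2h_0·M_0 + h_0·M_1 = 6(Δ_0 - S'(-1)) = -24 and h_1·M_1 + 2h_1·M_2 = 6(S'(1) - Δ_1) = -60.
Solving: M_0 = -32, M_1 = 40, M_2 = -50.
On [-1, 0], S(x) = 0 - 1·(x + 1) - 16·(x + 1)² + 12·(x + 1)³.
With (x + 1) = 3/4: S(-1/4) = -75/16.

-4.6875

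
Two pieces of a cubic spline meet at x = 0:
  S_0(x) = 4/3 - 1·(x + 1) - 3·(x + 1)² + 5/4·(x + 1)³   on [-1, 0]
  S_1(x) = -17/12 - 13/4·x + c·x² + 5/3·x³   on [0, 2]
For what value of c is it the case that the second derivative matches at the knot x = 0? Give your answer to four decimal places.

S_0''(x) = -6 + 15/2·(x + 1), so S_0''(0) = 3/2. On the right, S_1''(0) = 2c, so c = 3/4.

0.7500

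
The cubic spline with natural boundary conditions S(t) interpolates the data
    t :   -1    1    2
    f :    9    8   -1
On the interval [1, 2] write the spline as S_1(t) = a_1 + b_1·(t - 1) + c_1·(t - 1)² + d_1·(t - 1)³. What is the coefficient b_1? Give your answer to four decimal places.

Write M_i for S''(x_i). With h_i = 2, 1 and divided differences Δ_i = -1/2, -9, the continuity of S' gives the tridiagonal system
  2·M_0 + 6·M_1 + 1·M_2 = 6(Δ_1 - Δ_0) = -51
Natural end conditions: M_0 = M_2 = 0.
Forward elimination and back-substitution give M_0 = 0, M_1 = -17/2, M_2 = 0.
On [1, 2], with S_1(t) = a_1 + b_1·(t - 1) + c_1·(t - 1)² + d_1·(t - 1)³: c_1 = M_1/2 = -17/4, d_1 = (M_2 - M_1)/(6h_1) = 17/12, b_1 = Δ_1 - h_1(2M_1 + M_2)/6 = -37/6.

-6.1667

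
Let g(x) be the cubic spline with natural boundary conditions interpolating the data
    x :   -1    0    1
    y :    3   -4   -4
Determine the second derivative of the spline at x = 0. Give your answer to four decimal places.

Let m_i = g''(x_i). Step sizes h_i = 1, 1; slopes of the chords Δ_i = (y_(i+1) - y_i)/h_i = -7, 0.
  1·m_0 + 4·m_1 + 1·m_2 = 6(Δ_1 - Δ_0) = 42
Natural end conditions: m_0 = m_2 = 0.
Forward elimination and back-substitution give m_0 = 0, m_1 = 21/2, m_2 = 0.

10.5000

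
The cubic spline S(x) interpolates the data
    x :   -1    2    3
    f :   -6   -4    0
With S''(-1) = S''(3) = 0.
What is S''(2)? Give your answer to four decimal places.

Write M_i for S''(x_i). With h_i = 3, 1 and divided differences Δ_i = 2/3, 4, the continuity of S' gives the tridiagonal system
  3·M_0 + 8·M_1 + 1·M_2 = 6(Δ_1 - Δ_0) = 20
Natural end conditions: M_0 = M_2 = 0.
Forward elimination and back-substitution give M_0 = 0, M_1 = 5/2, M_2 = 0.

2.5000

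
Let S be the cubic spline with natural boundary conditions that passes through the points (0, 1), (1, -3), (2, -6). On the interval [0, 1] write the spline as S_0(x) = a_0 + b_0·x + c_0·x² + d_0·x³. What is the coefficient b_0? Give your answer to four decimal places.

-4.2500

Put M_i = S'' at the i-th knot. Here h = (1, 1) and Δ = (-4, -3), so the interior equations h_(i-1)·M_(i-1) + 2(h_(i-1)+h_i)·M_i + h_i·M_(i+1) = 6(Δ_i − Δ_(i-1)) read
  1·M_0 + 4·M_1 + 1·M_2 = 6(Δ_1 - Δ_0) = 6
Natural end conditions: M_0 = M_2 = 0.
Solving: M_0 = 0, M_1 = 3/2, M_2 = 0.
On [0, 1], with S_0(x) = a_0 + b_0·x + c_0·x² + d_0·x³: c_0 = M_0/2 = 0, d_0 = (M_1 - M_0)/(6h_0) = 1/4, b_0 = Δ_0 - h_0(2M_0 + M_1)/6 = -17/4.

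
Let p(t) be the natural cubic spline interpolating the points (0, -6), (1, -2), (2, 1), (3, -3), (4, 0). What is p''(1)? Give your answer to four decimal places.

2.1429

With σ_i denoting the second derivative at x_i, h_i = 1, 1, 1, 1, and Δ_i = (y_(i+1) − y_i)/h_i = 4, 3, -4, 3:
  1·σ_0 + 4·σ_1 + 1·σ_2 = 6(Δ_1 - Δ_0) = -6
  1·σ_1 + 4·σ_2 + 1·σ_3 = 6(Δ_2 - Δ_1) = -42
  1·σ_2 + 4·σ_3 + 1·σ_4 = 6(Δ_3 - Δ_2) = 42
Natural end conditions: σ_0 = σ_4 = 0.
Forward elimination and back-substitution give σ_0 = 0, σ_1 = 15/7, σ_2 = -102/7, σ_3 = 99/7, σ_4 = 0.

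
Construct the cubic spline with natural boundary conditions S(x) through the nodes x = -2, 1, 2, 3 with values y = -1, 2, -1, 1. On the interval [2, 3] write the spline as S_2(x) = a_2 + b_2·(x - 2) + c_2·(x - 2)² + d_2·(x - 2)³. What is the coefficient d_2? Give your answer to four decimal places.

-1.4194

Put M_i = S'' at the i-th knot. Here h = (3, 1, 1) and Δ = (1, -3, 2), so the interior equations h_(i-1)·M_(i-1) + 2(h_(i-1)+h_i)·M_i + h_i·M_(i+1) = 6(Δ_i − Δ_(i-1)) read
  3·M_0 + 8·M_1 + 1·M_2 = 6(Δ_1 - Δ_0) = -24
  1·M_1 + 4·M_2 + 1·M_3 = 6(Δ_2 - Δ_1) = 30
Natural end conditions: M_0 = M_3 = 0.
Solving: M_0 = 0, M_1 = -126/31, M_2 = 264/31, M_3 = 0.
On [2, 3], with S_2(x) = a_2 + b_2·(x - 2) + c_2·(x - 2)² + d_2·(x - 2)³: c_2 = M_2/2 = 132/31, d_2 = (M_3 - M_2)/(6h_2) = -44/31, b_2 = Δ_2 - h_2(2M_2 + M_3)/6 = -26/31.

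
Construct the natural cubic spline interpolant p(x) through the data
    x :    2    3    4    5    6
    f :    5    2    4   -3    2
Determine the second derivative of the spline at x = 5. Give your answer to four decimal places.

23.6786

Let M_i = p''(x_i). Step sizes h_i = 1, 1, 1, 1; slopes of the chords Δ_i = (y_(i+1) - y_i)/h_i = -3, 2, -7, 5.
  1·M_0 + 4·M_1 + 1·M_2 = 6(Δ_1 - Δ_0) = 30
  1·M_1 + 4·M_2 + 1·M_3 = 6(Δ_2 - Δ_1) = -54
  1·M_2 + 4·M_3 + 1·M_4 = 6(Δ_3 - Δ_2) = 72
Natural end conditions: M_0 = M_4 = 0.
Forward elimination and back-substitution give M_0 = 0, M_1 = 369/28, M_2 = -159/7, M_3 = 663/28, M_4 = 0.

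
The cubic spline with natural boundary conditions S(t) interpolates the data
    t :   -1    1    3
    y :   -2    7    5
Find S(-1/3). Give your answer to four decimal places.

With m_i denoting the second derivative at x_i, h_i = 2, 2, and Δ_i = (y_(i+1) − y_i)/h_i = 9/2, -1:
  2·m_0 + 8·m_1 + 2·m_2 = 6(Δ_1 - Δ_0) = -33
Natural end conditions: m_0 = m_2 = 0.
Solving the tridiagonal system: m_0 = 0, m_1 = -33/8, m_2 = 0.
On [-1, 1], S(t) = -2 + 47/8·(t + 1) + 0·(t + 1)² - 11/32·(t + 1)³.
With (t + 1) = 2/3: S(-1/3) = 49/27.

1.8148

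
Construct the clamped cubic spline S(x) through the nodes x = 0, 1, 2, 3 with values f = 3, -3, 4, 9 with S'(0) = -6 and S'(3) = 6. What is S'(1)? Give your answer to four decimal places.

0.4000

Let m_i = S''(x_i). Step sizes h_i = 1, 1, 1; slopes of the chords Δ_i = (y_(i+1) - y_i)/h_i = -6, 7, 5.
  1·m_0 + 4·m_1 + 1·m_2 = 6(Δ_1 - Δ_0) = 78
  1·m_1 + 4·m_2 + 1·m_3 = 6(Δ_2 - Δ_1) = -12
Clamped end conditions give two more equations: 2h_0·m_0 + h_0·m_1 = 6(Δ_0 - S'(0)) = 0 and h_2·m_2 + 2h_2·m_3 = 6(S'(3) - Δ_2) = 6.
Hence m_0 = -64/5, m_1 = 128/5, m_2 = -58/5, m_3 = 44/5.
On [1, 2], S'(x) = b_1 + 2c_1·(x - 1) + 3d_1·(x - 1)² with b_1 = Δ_1 - h_1(2m_1 + m_2)/6 = 2/5, c_1 = m_1/2 = 64/5, d_1 = (m_2 - m_1)/(6h_1) = -31/5. So S'(1) = 2/5.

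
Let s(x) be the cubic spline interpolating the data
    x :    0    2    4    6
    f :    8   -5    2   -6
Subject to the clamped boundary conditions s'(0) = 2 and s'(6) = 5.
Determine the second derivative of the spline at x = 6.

21

With M_i denoting the second derivative at x_i, h_i = 2, 2, 2, and Δ_i = (y_(i+1) − y_i)/h_i = -13/2, 7/2, -4:
  2·M_0 + 8·M_1 + 2·M_2 = 6(Δ_1 - Δ_0) = 60
  2·M_1 + 8·M_2 + 2·M_3 = 6(Δ_2 - Δ_1) = -45
Clamped end conditions give two more equations: 2h_0·M_0 + h_0·M_1 = 6(Δ_0 - s'(0)) = -51 and h_2·M_2 + 2h_2·M_3 = 6(s'(6) - Δ_2) = 54.
Forward elimination and back-substitution give M_0 = -21, M_1 = 33/2, M_2 = -15, M_3 = 21.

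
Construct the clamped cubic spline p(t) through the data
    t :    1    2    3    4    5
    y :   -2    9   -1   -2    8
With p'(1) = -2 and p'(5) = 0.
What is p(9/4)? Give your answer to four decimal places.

Write m_i for p''(x_i). With h_i = 1, 1, 1, 1 and divided differences Δ_i = 11, -10, -1, 10, the continuity of p' gives the tridiagonal system
  1·m_0 + 4·m_1 + 1·m_2 = 6(Δ_1 - Δ_0) = -126
  1·m_1 + 4·m_2 + 1·m_3 = 6(Δ_2 - Δ_1) = 54
  1·m_2 + 4·m_3 + 1·m_4 = 6(Δ_3 - Δ_2) = 66
Clamped end conditions give two more equations: 2h_0·m_0 + h_0·m_1 = 6(Δ_0 - p'(1)) = 78 and h_3·m_3 + 2h_3·m_4 = 6(p'(5) - Δ_3) = -60.
Solving: m_0 = 919/14, m_1 = -373/7, m_2 = 43/2, m_3 = 149/7, m_4 = -569/14.
On [2, 3], p(t) = 9 + 117/28·(t - 2) - 373/14·(t - 2)² + 349/28·(t - 2)³.
With (t - 2) = 1/4: p(9/4) = 2195/256.

8.5742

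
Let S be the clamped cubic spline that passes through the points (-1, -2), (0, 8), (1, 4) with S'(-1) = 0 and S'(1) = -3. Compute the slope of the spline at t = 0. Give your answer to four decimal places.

With σ_i denoting the second derivative at x_i, h_i = 1, 1, and Δ_i = (y_(i+1) − y_i)/h_i = 10, -4:
  1·σ_0 + 4·σ_1 + 1·σ_2 = 6(Δ_1 - Δ_0) = -84
Clamped end conditions give two more equations: 2h_0·σ_0 + h_0·σ_1 = 6(Δ_0 - S'(-1)) = 60 and h_1·σ_1 + 2h_1·σ_2 = 6(S'(1) - Δ_1) = 6.
Hence σ_0 = 99/2, σ_1 = -39, σ_2 = 45/2.
On [0, 1], S'(t) = b_1 + 2c_1·t + 3d_1·t² with b_1 = Δ_1 - h_1(2σ_1 + σ_2)/6 = 21/4, c_1 = σ_1/2 = -39/2, d_1 = (σ_2 - σ_1)/(6h_1) = 41/4. So S'(0) = 21/4.

5.2500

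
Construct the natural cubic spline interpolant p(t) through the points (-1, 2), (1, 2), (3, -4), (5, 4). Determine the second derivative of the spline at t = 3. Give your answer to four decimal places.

Let m_i = p''(x_i). Step sizes h_i = 2, 2, 2; slopes of the chords Δ_i = (y_(i+1) - y_i)/h_i = 0, -3, 4.
  2·m_0 + 8·m_1 + 2·m_2 = 6(Δ_1 - Δ_0) = -18
  2·m_1 + 8·m_2 + 2·m_3 = 6(Δ_2 - Δ_1) = 42
Natural end conditions: m_0 = m_3 = 0.
Hence m_0 = 0, m_1 = -19/5, m_2 = 31/5, m_3 = 0.

6.2000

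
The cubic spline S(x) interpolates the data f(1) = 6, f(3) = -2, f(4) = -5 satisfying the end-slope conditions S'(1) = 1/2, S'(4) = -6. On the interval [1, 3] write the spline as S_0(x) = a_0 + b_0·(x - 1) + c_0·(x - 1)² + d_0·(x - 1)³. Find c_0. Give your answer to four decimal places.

Write m_i for S''(x_i). With h_i = 2, 1 and divided differences Δ_i = -4, -3, the continuity of S' gives the tridiagonal system
  2·m_0 + 6·m_1 + 1·m_2 = 6(Δ_1 - Δ_0) = 6
Clamped end conditions give two more equations: 2h_0·m_0 + h_0·m_1 = 6(Δ_0 - S'(1)) = -27 and h_1·m_1 + 2h_1·m_2 = 6(S'(4) - Δ_1) = -18.
Solving the tridiagonal system: m_0 = -119/12, m_1 = 19/3, m_2 = -73/6.
On [1, 3], with S_0(x) = a_0 + b_0·(x - 1) + c_0·(x - 1)² + d_0·(x - 1)³: c_0 = m_0/2 = -119/24, d_0 = (m_1 - m_0)/(6h_0) = 65/48, b_0 = Δ_0 - h_0(2m_0 + m_1)/6 = 1/2.

-4.9583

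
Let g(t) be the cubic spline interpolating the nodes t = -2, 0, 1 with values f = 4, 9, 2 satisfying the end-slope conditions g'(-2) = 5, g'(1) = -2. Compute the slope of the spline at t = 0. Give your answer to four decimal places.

With M_i denoting the second derivative at x_i, h_i = 2, 1, and Δ_i = (y_(i+1) − y_i)/h_i = 5/2, -7:
  2·M_0 + 6·M_1 + 1·M_2 = 6(Δ_1 - Δ_0) = -57
Clamped end conditions give two more equations: 2h_0·M_0 + h_0·M_1 = 6(Δ_0 - g'(-2)) = -15 and h_1·M_1 + 2h_1·M_2 = 6(g'(1) - Δ_1) = 30.
Hence M_0 = 41/12, M_1 = -43/3, M_2 = 133/6.
On [0, 1], g'(t) = b_1 + 2c_1·t + 3d_1·t² with b_1 = Δ_1 - h_1(2M_1 + M_2)/6 = -71/12, c_1 = M_1/2 = -43/6, d_1 = (M_2 - M_1)/(6h_1) = 73/12. So g'(0) = -71/12.

-5.9167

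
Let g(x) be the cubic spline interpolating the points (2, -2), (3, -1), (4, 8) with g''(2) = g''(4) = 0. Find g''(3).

12

Let m_i = g''(x_i). Step sizes h_i = 1, 1; slopes of the chords Δ_i = (y_(i+1) - y_i)/h_i = 1, 9.
  1·m_0 + 4·m_1 + 1·m_2 = 6(Δ_1 - Δ_0) = 48
Natural end conditions: m_0 = m_2 = 0.
Solving the tridiagonal system: m_0 = 0, m_1 = 12, m_2 = 0.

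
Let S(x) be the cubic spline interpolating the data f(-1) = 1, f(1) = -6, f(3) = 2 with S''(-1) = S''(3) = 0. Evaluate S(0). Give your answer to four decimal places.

Write M_i for S''(x_i). With h_i = 2, 2 and divided differences Δ_i = -7/2, 4, the continuity of S' gives the tridiagonal system
  2·M_0 + 8·M_1 + 2·M_2 = 6(Δ_1 - Δ_0) = 45
Natural end conditions: M_0 = M_2 = 0.
Hence M_0 = 0, M_1 = 45/8, M_2 = 0.
On [-1, 1], S(x) = 1 - 43/8·(x + 1) + 0·(x + 1)² + 15/32·(x + 1)³.
With (x + 1) = 1: S(0) = -125/32.

-3.9063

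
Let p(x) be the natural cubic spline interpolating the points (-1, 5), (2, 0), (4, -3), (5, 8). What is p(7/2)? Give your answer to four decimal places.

-4.7701

Write M_i for p''(x_i). With h_i = 3, 2, 1 and divided differences Δ_i = -5/3, -3/2, 11, the continuity of p' gives the tridiagonal system
  3·M_0 + 10·M_1 + 2·M_2 = 6(Δ_1 - Δ_0) = 1
  2·M_1 + 6·M_2 + 1·M_3 = 6(Δ_2 - Δ_1) = 75
Natural end conditions: M_0 = M_3 = 0.
Solving: M_0 = 0, M_1 = -18/7, M_2 = 187/14, M_3 = 0.
On [2, 4], p(x) = 0 - 89/21·(x - 2) - 9/7·(x - 2)² + 223/168·(x - 2)³.
With (x - 2) = 3/2: p(7/2) = -2137/448.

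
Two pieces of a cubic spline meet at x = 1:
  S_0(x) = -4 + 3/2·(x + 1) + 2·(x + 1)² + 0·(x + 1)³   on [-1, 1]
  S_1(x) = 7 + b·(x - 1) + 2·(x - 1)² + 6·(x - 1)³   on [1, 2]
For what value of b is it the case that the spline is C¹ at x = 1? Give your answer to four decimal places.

S_0'(x) = 3/2 + 4·(x + 1) + 0·(x + 1)², so S_0'(1) = 19/2. On the right, S_1'(1) = b, so b = 19/2.

9.5000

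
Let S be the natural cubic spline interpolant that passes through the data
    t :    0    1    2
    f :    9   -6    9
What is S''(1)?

45

With M_i denoting the second derivative at x_i, h_i = 1, 1, and Δ_i = (y_(i+1) − y_i)/h_i = -15, 15:
  1·M_0 + 4·M_1 + 1·M_2 = 6(Δ_1 - Δ_0) = 180
Natural end conditions: M_0 = M_2 = 0.
Forward elimination and back-substitution give M_0 = 0, M_1 = 45, M_2 = 0.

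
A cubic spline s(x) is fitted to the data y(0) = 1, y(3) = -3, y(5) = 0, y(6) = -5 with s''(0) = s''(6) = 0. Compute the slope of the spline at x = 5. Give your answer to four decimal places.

Let M_i = s''(x_i). Step sizes h_i = 3, 2, 1; slopes of the chords Δ_i = (y_(i+1) - y_i)/h_i = -4/3, 3/2, -5.
  3·M_0 + 10·M_1 + 2·M_2 = 6(Δ_1 - Δ_0) = 17
  2·M_1 + 6·M_2 + 1·M_3 = 6(Δ_2 - Δ_1) = -39
Natural end conditions: M_0 = M_3 = 0.
Forward elimination and back-substitution give M_0 = 0, M_1 = 45/14, M_2 = -53/7, M_3 = 0.
On [5, 6], s'(x) = b_2 + 2c_2·(x - 5) + 3d_2·(x - 5)² with b_2 = Δ_2 - h_2(2M_2 + M_3)/6 = -52/21, c_2 = M_2/2 = -53/14, d_2 = (M_3 - M_2)/(6h_2) = 53/42. So s'(5) = -52/21.

-2.4762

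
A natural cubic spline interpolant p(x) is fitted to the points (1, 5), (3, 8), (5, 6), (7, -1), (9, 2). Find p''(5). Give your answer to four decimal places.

Let M_i = p''(x_i). Step sizes h_i = 2, 2, 2, 2; slopes of the chords Δ_i = (y_(i+1) - y_i)/h_i = 3/2, -1, -7/2, 3/2.
  2·M_0 + 8·M_1 + 2·M_2 = 6(Δ_1 - Δ_0) = -15
  2·M_1 + 8·M_2 + 2·M_3 = 6(Δ_2 - Δ_1) = -15
  2·M_2 + 8·M_3 + 2·M_4 = 6(Δ_3 - Δ_2) = 30
Natural end conditions: M_0 = M_4 = 0.
Hence M_0 = 0, M_1 = -135/112, M_2 = -75/28, M_3 = 495/112, M_4 = 0.

-2.6786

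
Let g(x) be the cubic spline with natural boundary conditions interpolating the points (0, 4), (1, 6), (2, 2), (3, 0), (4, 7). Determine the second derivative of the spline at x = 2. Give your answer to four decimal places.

With m_i denoting the second derivative at x_i, h_i = 1, 1, 1, 1, and Δ_i = (y_(i+1) − y_i)/h_i = 2, -4, -2, 7:
  1·m_0 + 4·m_1 + 1·m_2 = 6(Δ_1 - Δ_0) = -36
  1·m_1 + 4·m_2 + 1·m_3 = 6(Δ_2 - Δ_1) = 12
  1·m_2 + 4·m_3 + 1·m_4 = 6(Δ_3 - Δ_2) = 54
Natural end conditions: m_0 = m_4 = 0.
Hence m_0 = 0, m_1 = -267/28, m_2 = 15/7, m_3 = 363/28, m_4 = 0.

2.1429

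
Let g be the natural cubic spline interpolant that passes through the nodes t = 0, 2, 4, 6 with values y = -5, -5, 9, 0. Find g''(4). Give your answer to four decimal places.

-10.6000

Write M_i for g''(x_i). With h_i = 2, 2, 2 and divided differences Δ_i = 0, 7, -9/2, the continuity of g' gives the tridiagonal system
  2·M_0 + 8·M_1 + 2·M_2 = 6(Δ_1 - Δ_0) = 42
  2·M_1 + 8·M_2 + 2·M_3 = 6(Δ_2 - Δ_1) = -69
Natural end conditions: M_0 = M_3 = 0.
Forward elimination and back-substitution give M_0 = 0, M_1 = 79/10, M_2 = -53/5, M_3 = 0.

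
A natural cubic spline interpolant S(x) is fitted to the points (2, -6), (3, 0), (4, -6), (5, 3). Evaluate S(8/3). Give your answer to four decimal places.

Put σ_i = S'' at the i-th knot. Here h = (1, 1, 1) and Δ = (6, -6, 9), so the interior equations h_(i-1)·σ_(i-1) + 2(h_(i-1)+h_i)·σ_i + h_i·σ_(i+1) = 6(Δ_i − Δ_(i-1)) read
  1·σ_0 + 4·σ_1 + 1·σ_2 = 6(Δ_1 - Δ_0) = -72
  1·σ_1 + 4·σ_2 + 1·σ_3 = 6(Δ_2 - Δ_1) = 90
Natural end conditions: σ_0 = σ_3 = 0.
Solving the tridiagonal system: σ_0 = 0, σ_1 = -126/5, σ_2 = 144/5, σ_3 = 0.
On [2, 3], S(x) = -6 + 51/5·(x - 2) + 0·(x - 2)² - 21/5·(x - 2)³.
With (x - 2) = 2/3: S(8/3) = -4/9.

-0.4444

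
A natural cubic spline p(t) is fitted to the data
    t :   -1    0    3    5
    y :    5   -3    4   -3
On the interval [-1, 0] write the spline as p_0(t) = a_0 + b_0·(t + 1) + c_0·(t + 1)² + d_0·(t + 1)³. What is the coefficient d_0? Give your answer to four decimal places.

With m_i denoting the second derivative at x_i, h_i = 1, 3, 2, and Δ_i = (y_(i+1) − y_i)/h_i = -8, 7/3, -7/2:
  1·m_0 + 8·m_1 + 3·m_2 = 6(Δ_1 - Δ_0) = 62
  3·m_1 + 10·m_2 + 2·m_3 = 6(Δ_2 - Δ_1) = -35
Natural end conditions: m_0 = m_3 = 0.
Solving the tridiagonal system: m_0 = 0, m_1 = 725/71, m_2 = -466/71, m_3 = 0.
On [-1, 0], with p_0(t) = a_0 + b_0·(t + 1) + c_0·(t + 1)² + d_0·(t + 1)³: c_0 = m_0/2 = 0, d_0 = (m_1 - m_0)/(6h_0) = 725/426, b_0 = Δ_0 - h_0(2m_0 + m_1)/6 = -4133/426.

1.7019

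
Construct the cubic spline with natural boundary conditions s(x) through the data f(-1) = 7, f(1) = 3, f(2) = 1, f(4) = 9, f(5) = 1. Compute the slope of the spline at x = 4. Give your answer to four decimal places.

-2.7097

Put M_i = s'' at the i-th knot. Here h = (2, 1, 2, 1) and Δ = (-2, -2, 4, -8), so the interior equations h_(i-1)·M_(i-1) + 2(h_(i-1)+h_i)·M_i + h_i·M_(i+1) = 6(Δ_i − Δ_(i-1)) read
  2·M_0 + 6·M_1 + 1·M_2 = 6(Δ_1 - Δ_0) = 0
  1·M_1 + 6·M_2 + 2·M_3 = 6(Δ_2 - Δ_1) = 36
  2·M_2 + 6·M_3 + 1·M_4 = 6(Δ_3 - Δ_2) = -72
Natural end conditions: M_0 = M_4 = 0.
Solving: M_0 = 0, M_1 = -60/31, M_2 = 360/31, M_3 = -492/31, M_4 = 0.
On [4, 5], s'(x) = b_3 + 2c_3·(x - 4) + 3d_3·(x - 4)² with b_3 = Δ_3 - h_3(2M_3 + M_4)/6 = -84/31, c_3 = M_3/2 = -246/31, d_3 = (M_4 - M_3)/(6h_3) = 82/31. So s'(4) = -84/31.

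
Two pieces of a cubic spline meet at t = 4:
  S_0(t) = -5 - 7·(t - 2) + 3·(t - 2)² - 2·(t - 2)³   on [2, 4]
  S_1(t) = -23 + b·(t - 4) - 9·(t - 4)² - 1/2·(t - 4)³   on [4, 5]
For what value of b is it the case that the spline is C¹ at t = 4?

-19

S_0'(t) = -7 + 6·(t - 2) - 6·(t - 2)², so S_0'(4) = -19. On the right, S_1'(4) = b, so b = -19.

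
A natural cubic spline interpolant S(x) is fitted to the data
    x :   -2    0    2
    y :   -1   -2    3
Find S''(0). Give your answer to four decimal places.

2.2500

With M_i denoting the second derivative at x_i, h_i = 2, 2, and Δ_i = (y_(i+1) − y_i)/h_i = -1/2, 5/2:
  2·M_0 + 8·M_1 + 2·M_2 = 6(Δ_1 - Δ_0) = 18
Natural end conditions: M_0 = M_2 = 0.
Solving: M_0 = 0, M_1 = 9/4, M_2 = 0.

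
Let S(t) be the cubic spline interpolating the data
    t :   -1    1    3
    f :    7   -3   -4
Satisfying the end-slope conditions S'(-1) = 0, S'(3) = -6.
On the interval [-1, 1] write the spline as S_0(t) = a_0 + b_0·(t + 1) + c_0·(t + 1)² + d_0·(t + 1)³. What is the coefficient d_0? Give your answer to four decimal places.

Let m_i = S''(x_i). Step sizes h_i = 2, 2; slopes of the chords Δ_i = (y_(i+1) - y_i)/h_i = -5, -1/2.
  2·m_0 + 8·m_1 + 2·m_2 = 6(Δ_1 - Δ_0) = 27
Clamped end conditions give two more equations: 2h_0·m_0 + h_0·m_1 = 6(Δ_0 - S'(-1)) = -30 and h_1·m_1 + 2h_1·m_2 = 6(S'(3) - Δ_1) = -33.
Forward elimination and back-substitution give m_0 = -99/8, m_1 = 39/4, m_2 = -105/8.
On [-1, 1], with S_0(t) = a_0 + b_0·(t + 1) + c_0·(t + 1)² + d_0·(t + 1)³: c_0 = m_0/2 = -99/16, d_0 = (m_1 - m_0)/(6h_0) = 59/32, b_0 = Δ_0 - h_0(2m_0 + m_1)/6 = 0.

1.8438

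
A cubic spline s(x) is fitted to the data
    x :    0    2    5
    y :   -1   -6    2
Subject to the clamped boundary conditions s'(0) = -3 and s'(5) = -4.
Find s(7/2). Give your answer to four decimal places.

Let m_i = s''(x_i). Step sizes h_i = 2, 3; slopes of the chords Δ_i = (y_(i+1) - y_i)/h_i = -5/2, 8/3.
  2·m_0 + 10·m_1 + 3·m_2 = 6(Δ_1 - Δ_0) = 31
Clamped end conditions give two more equations: 2h_0·m_0 + h_0·m_1 = 6(Δ_0 - s'(0)) = 3 and h_1·m_1 + 2h_1·m_2 = 6(s'(5) - Δ_1) = -40.
Forward elimination and back-substitution give m_0 = -51/20, m_1 = 33/5, m_2 = -299/30.
On [2, 5], s(x) = -6 + 21/20·(x - 2) + 33/10·(x - 2)² - 497/540·(x - 2)³.
With (x - 2) = 3/2: s(7/2) = -17/160.

-0.1063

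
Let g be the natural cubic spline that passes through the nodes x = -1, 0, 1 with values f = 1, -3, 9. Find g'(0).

With σ_i denoting the second derivative at x_i, h_i = 1, 1, and Δ_i = (y_(i+1) − y_i)/h_i = -4, 12:
  1·σ_0 + 4·σ_1 + 1·σ_2 = 6(Δ_1 - Δ_0) = 96
Natural end conditions: σ_0 = σ_2 = 0.
Hence σ_0 = 0, σ_1 = 24, σ_2 = 0.
On [0, 1], g'(x) = b_1 + 2c_1·x + 3d_1·x² with b_1 = Δ_1 - h_1(2σ_1 + σ_2)/6 = 4, c_1 = σ_1/2 = 12, d_1 = (σ_2 - σ_1)/(6h_1) = -4. So g'(0) = 4.

4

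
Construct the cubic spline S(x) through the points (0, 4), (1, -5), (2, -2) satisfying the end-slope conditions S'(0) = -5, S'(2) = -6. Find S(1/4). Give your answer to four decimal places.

1.9727

Let m_i = S''(x_i). Step sizes h_i = 1, 1; slopes of the chords Δ_i = (y_(i+1) - y_i)/h_i = -9, 3.
  1·m_0 + 4·m_1 + 1·m_2 = 6(Δ_1 - Δ_0) = 72
Clamped end conditions give two more equations: 2h_0·m_0 + h_0·m_1 = 6(Δ_0 - S'(0)) = -24 and h_1·m_1 + 2h_1·m_2 = 6(S'(2) - Δ_1) = -54.
Solving: m_0 = -61/2, m_1 = 37, m_2 = -91/2.
On [0, 1], S(x) = 4 - 5·x - 61/4·x² + 45/4·x³.
With x = 1/4: S(1/4) = 505/256.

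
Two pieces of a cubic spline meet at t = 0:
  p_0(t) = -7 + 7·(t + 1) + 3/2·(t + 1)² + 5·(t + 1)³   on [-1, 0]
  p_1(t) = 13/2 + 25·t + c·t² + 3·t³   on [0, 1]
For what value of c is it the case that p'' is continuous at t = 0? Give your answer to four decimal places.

16.5000

p_0''(t) = 3 + 30·(t + 1), so p_0''(0) = 33. On the right, p_1''(0) = 2c, so c = 33/2.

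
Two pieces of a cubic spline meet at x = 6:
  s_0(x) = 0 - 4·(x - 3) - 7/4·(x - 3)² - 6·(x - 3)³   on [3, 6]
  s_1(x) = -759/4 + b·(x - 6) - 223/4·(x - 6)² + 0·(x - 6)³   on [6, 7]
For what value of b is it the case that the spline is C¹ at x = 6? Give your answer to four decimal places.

-176.5000

s_0'(x) = -4 - 7/2·(x - 3) - 18·(x - 3)², so s_0'(6) = -353/2. On the right, s_1'(6) = b, so b = -353/2.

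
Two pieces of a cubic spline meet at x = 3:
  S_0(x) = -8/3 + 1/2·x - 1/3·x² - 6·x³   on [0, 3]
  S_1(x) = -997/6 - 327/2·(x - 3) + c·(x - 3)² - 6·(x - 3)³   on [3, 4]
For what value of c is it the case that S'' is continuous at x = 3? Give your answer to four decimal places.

S_0''(x) = -2/3 - 36·x, so S_0''(3) = -326/3. On the right, S_1''(3) = 2c, so c = -163/3.

-54.3333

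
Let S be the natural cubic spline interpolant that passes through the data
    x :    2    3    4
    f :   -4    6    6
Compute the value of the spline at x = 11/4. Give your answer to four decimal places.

4.3203

Let m_i = S''(x_i). Step sizes h_i = 1, 1; slopes of the chords Δ_i = (y_(i+1) - y_i)/h_i = 10, 0.
  1·m_0 + 4·m_1 + 1·m_2 = 6(Δ_1 - Δ_0) = -60
Natural end conditions: m_0 = m_2 = 0.
Hence m_0 = 0, m_1 = -15, m_2 = 0.
On [2, 3], S(x) = -4 + 25/2·(x - 2) + 0·(x - 2)² - 5/2·(x - 2)³.
With (x - 2) = 3/4: S(11/4) = 553/128.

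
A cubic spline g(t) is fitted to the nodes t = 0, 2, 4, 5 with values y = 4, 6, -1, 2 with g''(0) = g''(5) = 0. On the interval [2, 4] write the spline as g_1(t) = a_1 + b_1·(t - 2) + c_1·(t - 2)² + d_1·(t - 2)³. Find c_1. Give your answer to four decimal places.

Write M_i for g''(x_i). With h_i = 2, 2, 1 and divided differences Δ_i = 1, -7/2, 3, the continuity of g' gives the tridiagonal system
  2·M_0 + 8·M_1 + 2·M_2 = 6(Δ_1 - Δ_0) = -27
  2·M_1 + 6·M_2 + 1·M_3 = 6(Δ_2 - Δ_1) = 39
Natural end conditions: M_0 = M_3 = 0.
Solving: M_0 = 0, M_1 = -60/11, M_2 = 183/22, M_3 = 0.
On [2, 4], with g_1(t) = a_1 + b_1·(t - 2) + c_1·(t - 2)² + d_1·(t - 2)³: c_1 = M_1/2 = -30/11, d_1 = (M_2 - M_1)/(6h_1) = 101/88, b_1 = Δ_1 - h_1(2M_1 + M_2)/6 = -29/11.

-2.7273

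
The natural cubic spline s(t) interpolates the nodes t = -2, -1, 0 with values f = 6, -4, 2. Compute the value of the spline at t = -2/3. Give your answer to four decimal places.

With M_i denoting the second derivative at x_i, h_i = 1, 1, and Δ_i = (y_(i+1) − y_i)/h_i = -10, 6:
  1·M_0 + 4·M_1 + 1·M_2 = 6(Δ_1 - Δ_0) = 96
Natural end conditions: M_0 = M_2 = 0.
Forward elimination and back-substitution give M_0 = 0, M_1 = 24, M_2 = 0.
On [-1, 0], s(t) = -4 - 2·(t + 1) + 12·(t + 1)² - 4·(t + 1)³.
With (t + 1) = 1/3: s(-2/3) = -94/27.

-3.4815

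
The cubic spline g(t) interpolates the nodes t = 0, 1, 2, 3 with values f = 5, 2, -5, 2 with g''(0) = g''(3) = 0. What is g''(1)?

Write M_i for g''(x_i). With h_i = 1, 1, 1 and divided differences Δ_i = -3, -7, 7, the continuity of g' gives the tridiagonal system
  1·M_0 + 4·M_1 + 1·M_2 = 6(Δ_1 - Δ_0) = -24
  1·M_1 + 4·M_2 + 1·M_3 = 6(Δ_2 - Δ_1) = 84
Natural end conditions: M_0 = M_3 = 0.
Forward elimination and back-substitution give M_0 = 0, M_1 = -12, M_2 = 24, M_3 = 0.

-12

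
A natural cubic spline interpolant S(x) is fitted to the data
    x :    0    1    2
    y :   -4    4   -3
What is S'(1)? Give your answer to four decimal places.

With σ_i denoting the second derivative at x_i, h_i = 1, 1, and Δ_i = (y_(i+1) − y_i)/h_i = 8, -7:
  1·σ_0 + 4·σ_1 + 1·σ_2 = 6(Δ_1 - Δ_0) = -90
Natural end conditions: σ_0 = σ_2 = 0.
Solving: σ_0 = 0, σ_1 = -45/2, σ_2 = 0.
On [1, 2], S'(x) = b_1 + 2c_1·(x - 1) + 3d_1·(x - 1)² with b_1 = Δ_1 - h_1(2σ_1 + σ_2)/6 = 1/2, c_1 = σ_1/2 = -45/4, d_1 = (σ_2 - σ_1)/(6h_1) = 15/4. So S'(1) = 1/2.

0.5000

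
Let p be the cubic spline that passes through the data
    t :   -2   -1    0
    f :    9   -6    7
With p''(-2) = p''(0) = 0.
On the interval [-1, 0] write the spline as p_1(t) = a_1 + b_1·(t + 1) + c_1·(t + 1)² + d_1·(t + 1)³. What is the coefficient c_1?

Write M_i for p''(x_i). With h_i = 1, 1 and divided differences Δ_i = -15, 13, the continuity of p' gives the tridiagonal system
  1·M_0 + 4·M_1 + 1·M_2 = 6(Δ_1 - Δ_0) = 168
Natural end conditions: M_0 = M_2 = 0.
Solving: M_0 = 0, M_1 = 42, M_2 = 0.
On [-1, 0], with p_1(t) = a_1 + b_1·(t + 1) + c_1·(t + 1)² + d_1·(t + 1)³: c_1 = M_1/2 = 21, d_1 = (M_2 - M_1)/(6h_1) = -7, b_1 = Δ_1 - h_1(2M_1 + M_2)/6 = -1.

21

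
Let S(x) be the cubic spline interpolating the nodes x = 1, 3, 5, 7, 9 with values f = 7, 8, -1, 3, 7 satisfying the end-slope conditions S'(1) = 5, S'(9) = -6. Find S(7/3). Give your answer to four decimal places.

Let m_i = S''(x_i). Step sizes h_i = 2, 2, 2, 2; slopes of the chords Δ_i = (y_(i+1) - y_i)/h_i = 1/2, -9/2, 2, 2.
  2·m_0 + 8·m_1 + 2·m_2 = 6(Δ_1 - Δ_0) = -30
  2·m_1 + 8·m_2 + 2·m_3 = 6(Δ_2 - Δ_1) = 39
  2·m_2 + 8·m_3 + 2·m_4 = 6(Δ_3 - Δ_2) = 0
Clamped end conditions give two more equations: 2h_0·m_0 + h_0·m_1 = 6(Δ_0 - S'(1)) = -27 and h_3·m_3 + 2h_3·m_4 = 6(S'(9) - Δ_3) = -48.
Forward elimination and back-substitution give m_0 = -269/56, m_1 = -109/28, m_2 = 43/8, m_3 = 53/28, m_4 = -725/56.
On [1, 3], S(x) = 7 + 5·(x - 1) - 269/112·(x - 1)² + 17/224·(x - 1)³.
With (x - 1) = 4/3: S(7/3) = 1810/189.

9.5767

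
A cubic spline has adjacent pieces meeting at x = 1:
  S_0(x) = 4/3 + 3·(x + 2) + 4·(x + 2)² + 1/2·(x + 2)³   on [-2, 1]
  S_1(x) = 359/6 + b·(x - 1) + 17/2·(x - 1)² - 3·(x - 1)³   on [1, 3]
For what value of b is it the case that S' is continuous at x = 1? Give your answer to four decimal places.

40.5000

S_0'(x) = 3 + 8·(x + 2) + 3/2·(x + 2)², so S_0'(1) = 81/2. On the right, S_1'(1) = b, so b = 81/2.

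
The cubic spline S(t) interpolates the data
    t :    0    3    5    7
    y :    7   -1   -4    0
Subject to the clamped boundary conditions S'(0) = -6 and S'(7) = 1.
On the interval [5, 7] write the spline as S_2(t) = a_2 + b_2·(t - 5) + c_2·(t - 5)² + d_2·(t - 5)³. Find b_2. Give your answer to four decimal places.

0.6081

Write M_i for S''(x_i). With h_i = 3, 2, 2 and divided differences Δ_i = -8/3, -3/2, 2, the continuity of S' gives the tridiagonal system
  3·M_0 + 10·M_1 + 2·M_2 = 6(Δ_1 - Δ_0) = 7
  2·M_1 + 8·M_2 + 2·M_3 = 6(Δ_2 - Δ_1) = 21
Clamped end conditions give two more equations: 2h_0·M_0 + h_0·M_1 = 6(Δ_0 - S'(0)) = 20 and h_2·M_2 + 2h_2·M_3 = 6(S'(7) - Δ_2) = -6.
Solving: M_0 = 439/111, M_1 = -46/37, M_2 = 140/37, M_3 = -251/74.
On [5, 7], with S_2(t) = a_2 + b_2·(t - 5) + c_2·(t - 5)² + d_2·(t - 5)³: c_2 = M_2/2 = 70/37, d_2 = (M_3 - M_2)/(6h_2) = -177/296, b_2 = Δ_2 - h_2(2M_2 + M_3)/6 = 45/74.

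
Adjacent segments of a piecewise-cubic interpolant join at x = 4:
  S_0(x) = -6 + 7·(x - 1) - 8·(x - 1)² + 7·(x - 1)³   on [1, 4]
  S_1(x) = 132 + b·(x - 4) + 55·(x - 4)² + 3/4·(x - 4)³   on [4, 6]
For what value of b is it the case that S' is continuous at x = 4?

148

S_0'(x) = 7 - 16·(x - 1) + 21·(x - 1)², so S_0'(4) = 148. On the right, S_1'(4) = b, so b = 148.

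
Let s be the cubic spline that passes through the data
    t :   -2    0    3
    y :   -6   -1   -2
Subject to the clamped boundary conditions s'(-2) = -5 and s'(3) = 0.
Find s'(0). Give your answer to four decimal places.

3.5500

With M_i denoting the second derivative at x_i, h_i = 2, 3, and Δ_i = (y_(i+1) − y_i)/h_i = 5/2, -1/3:
  2·M_0 + 10·M_1 + 3·M_2 = 6(Δ_1 - Δ_0) = -17
Clamped end conditions give two more equations: 2h_0·M_0 + h_0·M_1 = 6(Δ_0 - s'(-2)) = 45 and h_1·M_1 + 2h_1·M_2 = 6(s'(3) - Δ_1) = 2.
Solving the tridiagonal system: M_0 = 279/20, M_1 = -27/5, M_2 = 91/30.
On [0, 3], s'(t) = b_1 + 2c_1·t + 3d_1·t² with b_1 = Δ_1 - h_1(2M_1 + M_2)/6 = 71/20, c_1 = M_1/2 = -27/10, d_1 = (M_2 - M_1)/(6h_1) = 253/540. So s'(0) = 71/20.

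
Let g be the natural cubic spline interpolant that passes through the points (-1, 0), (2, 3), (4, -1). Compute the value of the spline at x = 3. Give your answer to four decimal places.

1.4500

Write σ_i for g''(x_i). With h_i = 3, 2 and divided differences Δ_i = 1, -2, the continuity of g' gives the tridiagonal system
  3·σ_0 + 10·σ_1 + 2·σ_2 = 6(Δ_1 - Δ_0) = -18
Natural end conditions: σ_0 = σ_2 = 0.
Solving the tridiagonal system: σ_0 = 0, σ_1 = -9/5, σ_2 = 0.
On [2, 4], g(x) = 3 - 4/5·(x - 2) - 9/10·(x - 2)² + 3/20·(x - 2)³.
With (x - 2) = 1: g(3) = 29/20.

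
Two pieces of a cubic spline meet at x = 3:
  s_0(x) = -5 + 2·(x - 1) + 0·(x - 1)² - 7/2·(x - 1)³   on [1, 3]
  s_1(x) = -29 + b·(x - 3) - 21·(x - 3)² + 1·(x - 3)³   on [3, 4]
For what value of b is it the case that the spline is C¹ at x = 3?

-40

s_0'(x) = 2 + 0·(x - 1) - 21/2·(x - 1)², so s_0'(3) = -40. On the right, s_1'(3) = b, so b = -40.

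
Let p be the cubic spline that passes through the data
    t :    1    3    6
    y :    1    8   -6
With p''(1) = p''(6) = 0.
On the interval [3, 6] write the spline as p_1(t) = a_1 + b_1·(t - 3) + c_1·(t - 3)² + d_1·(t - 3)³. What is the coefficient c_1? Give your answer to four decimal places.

Write σ_i for p''(x_i). With h_i = 2, 3 and divided differences Δ_i = 7/2, -14/3, the continuity of p' gives the tridiagonal system
  2·σ_0 + 10·σ_1 + 3·σ_2 = 6(Δ_1 - Δ_0) = -49
Natural end conditions: σ_0 = σ_2 = 0.
Forward elimination and back-substitution give σ_0 = 0, σ_1 = -49/10, σ_2 = 0.
On [3, 6], with p_1(t) = a_1 + b_1·(t - 3) + c_1·(t - 3)² + d_1·(t - 3)³: c_1 = σ_1/2 = -49/20, d_1 = (σ_2 - σ_1)/(6h_1) = 49/180, b_1 = Δ_1 - h_1(2σ_1 + σ_2)/6 = 7/30.

-2.4500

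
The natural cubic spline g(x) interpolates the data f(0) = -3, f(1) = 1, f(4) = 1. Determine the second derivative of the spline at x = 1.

-3

Put m_i = g'' at the i-th knot. Here h = (1, 3) and Δ = (4, 0), so the interior equations h_(i-1)·m_(i-1) + 2(h_(i-1)+h_i)·m_i + h_i·m_(i+1) = 6(Δ_i − Δ_(i-1)) read
  1·m_0 + 8·m_1 + 3·m_2 = 6(Δ_1 - Δ_0) = -24
Natural end conditions: m_0 = m_2 = 0.
Solving the tridiagonal system: m_0 = 0, m_1 = -3, m_2 = 0.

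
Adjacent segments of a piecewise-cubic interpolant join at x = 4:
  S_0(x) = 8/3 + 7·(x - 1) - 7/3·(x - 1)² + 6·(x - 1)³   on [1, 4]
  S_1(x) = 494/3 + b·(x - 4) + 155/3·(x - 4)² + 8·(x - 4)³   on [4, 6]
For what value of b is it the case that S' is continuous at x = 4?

155

S_0'(x) = 7 - 14/3·(x - 1) + 18·(x - 1)², so S_0'(4) = 155. On the right, S_1'(4) = b, so b = 155.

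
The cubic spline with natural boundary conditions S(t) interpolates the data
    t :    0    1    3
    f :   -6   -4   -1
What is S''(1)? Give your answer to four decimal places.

-0.5000

Let M_i = S''(x_i). Step sizes h_i = 1, 2; slopes of the chords Δ_i = (y_(i+1) - y_i)/h_i = 2, 3/2.
  1·M_0 + 6·M_1 + 2·M_2 = 6(Δ_1 - Δ_0) = -3
Natural end conditions: M_0 = M_2 = 0.
Hence M_0 = 0, M_1 = -1/2, M_2 = 0.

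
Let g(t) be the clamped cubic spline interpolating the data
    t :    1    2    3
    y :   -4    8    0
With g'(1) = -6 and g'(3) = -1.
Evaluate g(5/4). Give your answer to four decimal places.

-3.1914

Put m_i = g'' at the i-th knot. Here h = (1, 1) and Δ = (12, -8), so the interior equations h_(i-1)·m_(i-1) + 2(h_(i-1)+h_i)·m_i + h_i·m_(i+1) = 6(Δ_i − Δ_(i-1)) read
  1·m_0 + 4·m_1 + 1·m_2 = 6(Δ_1 - Δ_0) = -120
Clamped end conditions give two more equations: 2h_0·m_0 + h_0·m_1 = 6(Δ_0 - g'(1)) = 108 and h_1·m_1 + 2h_1·m_2 = 6(g'(3) - Δ_1) = 42.
Forward elimination and back-substitution give m_0 = 173/2, m_1 = -65, m_2 = 107/2.
On [1, 2], g(t) = -4 - 6·(t - 1) + 173/4·(t - 1)² - 101/4·(t - 1)³.
With (t - 1) = 1/4: g(5/4) = -817/256.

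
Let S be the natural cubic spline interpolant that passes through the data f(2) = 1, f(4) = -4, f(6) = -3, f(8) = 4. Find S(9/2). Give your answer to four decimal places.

-4.4250

Write M_i for S''(x_i). With h_i = 2, 2, 2 and divided differences Δ_i = -5/2, 1/2, 7/2, the continuity of S' gives the tridiagonal system
  2·M_0 + 8·M_1 + 2·M_2 = 6(Δ_1 - Δ_0) = 18
  2·M_1 + 8·M_2 + 2·M_3 = 6(Δ_2 - Δ_1) = 18
Natural end conditions: M_0 = M_3 = 0.
Hence M_0 = 0, M_1 = 9/5, M_2 = 9/5, M_3 = 0.
On [4, 6], S(x) = -4 - 13/10·(x - 4) + 9/10·(x - 4)² + 0·(x - 4)³.
With (x - 4) = 1/2: S(9/2) = -177/40.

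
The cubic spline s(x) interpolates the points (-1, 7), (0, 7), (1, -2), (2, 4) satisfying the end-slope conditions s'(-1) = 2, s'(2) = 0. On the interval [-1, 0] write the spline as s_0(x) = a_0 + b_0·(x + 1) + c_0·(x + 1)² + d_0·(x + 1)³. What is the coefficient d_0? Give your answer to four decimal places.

Write M_i for s''(x_i). With h_i = 1, 1, 1 and divided differences Δ_i = 0, -9, 6, the continuity of s' gives the tridiagonal system
  1·M_0 + 4·M_1 + 1·M_2 = 6(Δ_1 - Δ_0) = -54
  1·M_1 + 4·M_2 + 1·M_3 = 6(Δ_2 - Δ_1) = 90
Clamped end conditions give two more equations: 2h_0·M_0 + h_0·M_1 = 6(Δ_0 - s'(-1)) = -12 and h_2·M_2 + 2h_2·M_3 = 6(s'(2) - Δ_2) = -36.
Solving the tridiagonal system: M_0 = 94/15, M_1 = -368/15, M_2 = 568/15, M_3 = -554/15.
On [-1, 0], with s_0(x) = a_0 + b_0·(x + 1) + c_0·(x + 1)² + d_0·(x + 1)³: c_0 = M_0/2 = 47/15, d_0 = (M_1 - M_0)/(6h_0) = -77/15, b_0 = Δ_0 - h_0(2M_0 + M_1)/6 = 2.

-5.1333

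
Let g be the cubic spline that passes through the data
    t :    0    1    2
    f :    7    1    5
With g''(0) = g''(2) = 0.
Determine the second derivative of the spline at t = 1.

15

With m_i denoting the second derivative at x_i, h_i = 1, 1, and Δ_i = (y_(i+1) − y_i)/h_i = -6, 4:
  1·m_0 + 4·m_1 + 1·m_2 = 6(Δ_1 - Δ_0) = 60
Natural end conditions: m_0 = m_2 = 0.
Solving the tridiagonal system: m_0 = 0, m_1 = 15, m_2 = 0.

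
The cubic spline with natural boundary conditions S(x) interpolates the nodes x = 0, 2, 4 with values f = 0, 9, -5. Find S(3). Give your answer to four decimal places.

4.1563

Let M_i = S''(x_i). Step sizes h_i = 2, 2; slopes of the chords Δ_i = (y_(i+1) - y_i)/h_i = 9/2, -7.
  2·M_0 + 8·M_1 + 2·M_2 = 6(Δ_1 - Δ_0) = -69
Natural end conditions: M_0 = M_2 = 0.
Solving the tridiagonal system: M_0 = 0, M_1 = -69/8, M_2 = 0.
On [2, 4], S(x) = 9 - 5/4·(x - 2) - 69/16·(x - 2)² + 23/32·(x - 2)³.
With (x - 2) = 1: S(3) = 133/32.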